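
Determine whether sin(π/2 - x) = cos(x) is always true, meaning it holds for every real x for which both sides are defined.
Claim: sin(π/2 - x) = cos(x).
Reasoning: Use sin(u - v) = sin(u)cos(v) - cos(u)sin(v) with u = π/2, v = x: sin(π/2)cos(x) - cos(π/2)sin(x) = 1·cos(x) - 0·sin(x) = cos(x).
So the two sides agree for every real x for which both sides are defined.

Conclusion: Yes, this is an identity.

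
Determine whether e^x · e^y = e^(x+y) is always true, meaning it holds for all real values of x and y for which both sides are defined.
Claim: e^x · e^y = e^(x+y).
Reasoning: This is the law of exponents for a common base: multiplying powers adds exponents. E.g. from the series, (Σ x^j/j!)(Σ y^k/k!) = Σ_m (Σ_{j+k=m} x^j y^k/(j!k!)) = Σ_m (x+y)^m/m! by the binomial theorem.
So the two sides agree for all real values of x and y for which both sides are defined.

Conclusion: Yes, this is an identity.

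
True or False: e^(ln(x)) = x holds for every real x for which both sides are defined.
Claim: e^(ln(x)) = x.
Reasoning: For x > 0, ln(x) is by definition the exponent p such that e^p = x. Raising e to that exponent therefore returns x: e^(ln x) = x.
So the two sides agree for every real x for which both sides are defined.

Conclusion: True.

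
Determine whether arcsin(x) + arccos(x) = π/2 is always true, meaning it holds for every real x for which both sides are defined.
Claim: arcsin(x) + arccos(x) = π/2.
Reasoning: Both sides are defined for -1 ≤ x ≤ 1. Let θ = arcsin(x), so sin θ = x and θ ∈ [-π/2, π/2]. Then cos(π/2 - θ) = sin θ = x and π/2 - θ ∈ [0, π], which is exactly the range of arccos, so arccos(x) = π/2 - θ. Adding: arcsin(x) + arccos(x) = θ + (π/2 - θ) = π/2.
So the two sides agree for every real x for which both sides are defined.

Conclusion: Yes, this is an identity.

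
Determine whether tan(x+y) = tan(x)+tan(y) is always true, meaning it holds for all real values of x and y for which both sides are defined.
Claim: tan(x+y) = tan(x)+tan(y).
Test a specific point where both sides are defined: x = 3π/4, y = -π/3.
LHS = tan(x+y) ≈ 3.7321
RHS = tan(x)+tan(y) ≈ -2.7321
Since 3.7321 ≠ -2.7321, the equation fails at this point, so it cannot hold for all real values of x and y for which both sides are defined.
The correct formula is tan(x+y) = (tan(x) + tan(y))/(1 - tan(x)tan(y)).

Conclusion: No, this is NOT an identity.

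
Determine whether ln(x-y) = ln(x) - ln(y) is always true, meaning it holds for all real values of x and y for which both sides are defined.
Claim: ln(x-y) = ln(x) - ln(y).
Test a specific point where both sides are defined: x = 5, y = 3/2.
LHS = ln(x-y) ≈ 1.2528
RHS = ln(x) - ln(y) ≈ 1.2040
Since 1.2528 ≠ 1.2040, the equation fails at this point, so it cannot hold for all real values of x and y for which both sides are defined.
ln(x) - ln(y) = ln(x/y), not ln(x-y).

Conclusion: No, this is NOT an identity.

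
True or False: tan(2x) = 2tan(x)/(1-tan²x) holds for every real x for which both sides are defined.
True.

Claim: tan(2x) = 2tan(x)/(1-tan²x).
Reasoning: tan(2x) = sin(2x)/cos(2x) = 2sin(x)cos(x) / (cos²x - sin²x). Divide numerator and denominator by cos²x: 2tan(x) / (1 - tan²x).
So the two sides agree for every real x for which both sides are defined.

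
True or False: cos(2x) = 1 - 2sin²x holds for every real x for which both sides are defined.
True.

Claim: cos(2x) = 1 - 2sin²x.
Reasoning: cos(2x) = cos²x - sin²x. Replace cos²x by 1 - sin²x: (1 - sin²x) - sin²x = 1 - 2sin²x.
So the two sides agree for every real x for which both sides are defined.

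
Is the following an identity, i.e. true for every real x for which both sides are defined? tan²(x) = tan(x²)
No, this is NOT an identity.

Claim: tan²(x) = tan(x²).
Test a specific point where both sides are defined: x = -π/3.
LHS = tan²(x) ≈ 3.0000
RHS = tan(x²) ≈ 1.9485
Since 3.0000 ≠ 1.9485, the equation fails at this point, so it cannot hold for every real x for which both sides are defined.
tan²(x) means (tan x)², squaring the output; tan(x²) squares the input. These are different functions.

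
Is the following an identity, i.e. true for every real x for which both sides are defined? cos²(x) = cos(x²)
Claim: cos²(x) = cos(x²).
Test a specific point where both sides are defined: x = 2π/3.
LHS = cos²(x) ≈ 0.2500
RHS = cos(x²) ≈ -0.3202
Since 0.2500 ≠ -0.3202, the equation fails at this point, so it cannot hold for every real x for which both sides are defined.
cos²(x) means (cos x)², squaring the output; cos(x²) squares the input. These are different functions.

Conclusion: No, this is NOT an identity.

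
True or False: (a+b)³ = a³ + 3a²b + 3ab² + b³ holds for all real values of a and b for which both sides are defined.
Claim: (a+b)³ = a³ + 3a²b + 3ab² + b³.
Reasoning: (a+b)³ = (a+b)(a+b)² = (a+b)(a² + 2ab + b²) = a³ + 2a²b + ab² + a²b + 2ab² + b³ = a³ + 3a²b + 3ab² + b³.
So the two sides agree for all real values of a and b for which both sides are defined.

Conclusion: True.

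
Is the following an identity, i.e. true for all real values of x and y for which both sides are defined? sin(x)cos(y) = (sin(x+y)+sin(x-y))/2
Yes, this is an identity.

Claim: sin(x)cos(y) = (sin(x+y)+sin(x-y))/2.
Reasoning: sin(x+y) = sin(x)cos(y) + cos(x)sin(y) and sin(x-y) = sin(x)cos(y) - cos(x)sin(y). Adding, sin(x+y) + sin(x-y) = 2sin(x)cos(y); divide by 2.
So the two sides agree for all real values of x and y for which both sides are defined.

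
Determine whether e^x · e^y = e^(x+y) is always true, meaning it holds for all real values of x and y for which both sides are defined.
Yes, this is an identity.

Claim: e^x · e^y = e^(x+y).
Reasoning: This is the law of exponents for a common base: multiplying powers adds exponents. E.g. from the series, (Σ x^j/j!)(Σ y^k/k!) = Σ_m (Σ_{j+k=m} x^j y^k/(j!k!)) = Σ_m (x+y)^m/m! by the binomial theorem.
So the two sides agree for all real values of x and y for which both sides are defined.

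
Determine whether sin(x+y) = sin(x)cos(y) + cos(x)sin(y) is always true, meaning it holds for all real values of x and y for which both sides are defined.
Yes, this is an identity.

Claim: sin(x+y) = sin(x)cos(y) + cos(x)sin(y).
Reasoning: By Euler's formula e^(i(x+y)) = e^(ix)·e^(iy) = (cos x + i·sin x)(cos y + i·sin y). The imaginary part of the left side is sin(x+y); the imaginary part of the product is sin(x)cos(y) + cos(x)sin(y).
So the two sides agree for all real values of x and y for which both sides are defined.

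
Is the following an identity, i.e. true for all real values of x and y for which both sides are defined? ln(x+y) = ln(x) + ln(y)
No, this is NOT an identity.

Claim: ln(x+y) = ln(x) + ln(y).
Test a specific point where both sides are defined: x = 1, y = 4.
LHS = ln(x+y) ≈ 1.6094
RHS = ln(x) + ln(y) ≈ 1.3863
Since 1.6094 ≠ 1.3863, the equation fails at this point, so it cannot hold for all real values of x and y for which both sides are defined.
ln(x) + ln(y) = ln(xy), not ln(x+y).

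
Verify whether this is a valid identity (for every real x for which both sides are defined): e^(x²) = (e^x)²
Claim: e^(x²) = (e^x)².
Test a specific point where both sides are defined: x = -1.
LHS = e^(x²) ≈ 2.7183
RHS = (e^x)² ≈ 0.1353
Since 2.7183 ≠ 0.1353, the equation fails at this point, so it cannot hold for every real x for which both sides are defined.
(e^x)² = e^(2x), and 2x ≠ x² in general.

Conclusion: No, this is NOT an identity.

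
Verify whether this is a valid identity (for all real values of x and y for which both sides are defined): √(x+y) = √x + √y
Claim: √(x+y) = √x + √y.
Test a specific point where both sides are defined: x = 1, y = 4.
LHS = √(x+y) ≈ 2.2361
RHS = √x + √y ≈ 3.0000
Since 2.2361 ≠ 3.0000, the equation fails at this point, so it cannot hold for all real values of x and y for which both sides are defined.
Squaring the right side gives x + 2√(xy) + y, not x + y.

Conclusion: No, this is NOT an identity.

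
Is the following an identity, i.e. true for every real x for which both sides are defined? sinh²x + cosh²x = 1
Claim: sinh²x + cosh²x = 1.
Test a specific point where both sides are defined: x = -2.
LHS = sinh²x + cosh²x ≈ 27.3082
RHS = 1 ≈ 1.0000
Since 27.3082 ≠ 1.0000, the equation fails at this point, so it cannot hold for every real x for which both sides are defined.
The correct hyperbolic identity is cosh²x - sinh²x = 1 (a difference); the sum sinh²x + cosh²x equals cosh(2x).

Conclusion: No, this is NOT an identity.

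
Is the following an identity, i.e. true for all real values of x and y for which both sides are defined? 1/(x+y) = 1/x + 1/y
Claim: 1/(x+y) = 1/x + 1/y.
Test a specific point where both sides are defined: x = -2, y = 5.
LHS = 1/(x+y) ≈ 0.3333
RHS = 1/x + 1/y ≈ -0.3000
Since 0.3333 ≠ -0.3000, the equation fails at this point, so it cannot hold for all real values of x and y for which both sides are defined.
1/x + 1/y = (x+y)/(xy), which is not 1/(x+y).

Conclusion: No, this is NOT an identity.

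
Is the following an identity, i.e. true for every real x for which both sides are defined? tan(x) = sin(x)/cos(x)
Yes, this is an identity.

Claim: tan(x) = sin(x)/cos(x).
Reasoning: For an angle x whose terminal point on the unit circle is (cos x, sin x), tan(x) is defined as the ratio (second coordinate)/(first coordinate) = sin(x)/cos(x), wherever cos(x) ≠ 0.
So the two sides agree for every real x for which both sides are defined.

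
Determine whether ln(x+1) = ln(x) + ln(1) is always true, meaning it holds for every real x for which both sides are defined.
Claim: ln(x+1) = ln(x) + ln(1).
Test a specific point where both sides are defined: x = 3.
LHS = ln(x+1) ≈ 1.3863
RHS = ln(x) + ln(1) ≈ 1.0986
Since 1.3863 ≠ 1.0986, the equation fails at this point, so it cannot hold for every real x for which both sides are defined.
ln(1) = 0, so the right side is just ln(x), which differs from ln(x+1).

Conclusion: No, this is NOT an identity.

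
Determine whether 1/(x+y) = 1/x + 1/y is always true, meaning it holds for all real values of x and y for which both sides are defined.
Claim: 1/(x+y) = 1/x + 1/y.
Test a specific point where both sides are defined: x = 3, y = 3/2.
LHS = 1/(x+y) ≈ 0.2222
RHS = 1/x + 1/y ≈ 1.0000
Since 0.2222 ≠ 1.0000, the equation fails at this point, so it cannot hold for all real values of x and y for which both sides are defined.
1/x + 1/y = (x+y)/(xy), which is not 1/(x+y).

Conclusion: No, this is NOT an identity.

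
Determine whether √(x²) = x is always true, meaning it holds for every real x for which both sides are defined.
No, this is NOT an identity.

Claim: √(x²) = x.
Test a specific point where both sides are defined: x = -3.
LHS = √(x²) ≈ 3.0000
RHS = x ≈ -3.0000
Since 3.0000 ≠ -3.0000, the equation fails at this point, so it cannot hold for every real x for which both sides are defined.
√(x²) = |x|, which differs from x whenever x < 0 (both sides are defined for every real x).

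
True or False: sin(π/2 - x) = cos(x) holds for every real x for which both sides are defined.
True.

Claim: sin(π/2 - x) = cos(x).
Reasoning: Use sin(u - v) = sin(u)cos(v) - cos(u)sin(v) with u = π/2, v = x: sin(π/2)cos(x) - cos(π/2)sin(x) = 1·cos(x) - 0·sin(x) = cos(x).
So the two sides agree for every real x for which both sides are defined.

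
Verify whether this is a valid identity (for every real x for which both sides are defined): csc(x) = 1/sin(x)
Claim: csc(x) = 1/sin(x).
Reasoning: csc(x) is by definition the reciprocal of sin(x), wherever sin(x) ≠ 0.
So the two sides agree for every real x for which both sides are defined.

Conclusion: Yes, this is an identity.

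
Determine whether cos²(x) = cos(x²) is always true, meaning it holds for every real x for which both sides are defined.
Claim: cos²(x) = cos(x²).
Test a specific point where both sides are defined: x = 2π/3.
LHS = cos²(x) ≈ 0.2500
RHS = cos(x²) ≈ -0.3202
Since 0.2500 ≠ -0.3202, the equation fails at this point, so it cannot hold for every real x for which both sides are defined.
cos²(x) means (cos x)², squaring the output; cos(x²) squares the input. These are different functions.

Conclusion: No, this is NOT an identity.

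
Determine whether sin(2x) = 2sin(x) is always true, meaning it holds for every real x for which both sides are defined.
No, this is NOT an identity.

Claim: sin(2x) = 2sin(x).
Test a specific point where both sides are defined: x = π/3.
LHS = sin(2x) ≈ 0.8660
RHS = 2sin(x) ≈ 1.7321
Since 0.8660 ≠ 1.7321, the equation fails at this point, so it cannot hold for every real x for which both sides are defined.
The correct double-angle formula is sin(2x) = 2sin(x)cos(x).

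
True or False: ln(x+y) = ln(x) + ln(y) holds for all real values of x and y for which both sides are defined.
False.

Claim: ln(x+y) = ln(x) + ln(y).
Test a specific point where both sides are defined: x = 5, y = 3.
LHS = ln(x+y) ≈ 2.0794
RHS = ln(x) + ln(y) ≈ 2.7081
Since 2.0794 ≠ 2.7081, the equation fails at this point, so it cannot hold for all real values of x and y for which both sides are defined.
ln(x) + ln(y) = ln(xy), not ln(x+y).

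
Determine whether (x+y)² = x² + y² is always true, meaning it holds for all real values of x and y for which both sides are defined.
Claim: (x+y)² = x² + y².
Test a specific point where both sides are defined: x = -2, y = 1/2.
LHS = (x+y)² ≈ 2.2500
RHS = x² + y² ≈ 4.2500
Since 2.2500 ≠ 4.2500, the equation fails at this point, so it cannot hold for all real values of x and y for which both sides are defined.
The correct expansion is (x+y)² = x² + 2xy + y²; the cross term 2xy is missing.

Conclusion: No, this is NOT an identity.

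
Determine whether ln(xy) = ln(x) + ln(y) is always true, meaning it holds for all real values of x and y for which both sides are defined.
Yes, this is an identity.

Claim: ln(xy) = ln(x) + ln(y).
Reasoning: Both sides are simultaneously defined only when x, y > 0. Write x = e^p, y = e^q (p = ln x, q = ln y). Then xy = e^p · e^q = e^(p+q), so ln(xy) = p + q = ln(x) + ln(y).
So the two sides agree for all real values of x and y for which both sides are defined.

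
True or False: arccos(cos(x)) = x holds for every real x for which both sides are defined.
False.

Claim: arccos(cos(x)) = x.
Test a specific point where both sides are defined: x = -π/2.
LHS = arccos(cos(x)) ≈ 1.5708
RHS = x ≈ -1.5708
Since 1.5708 ≠ -1.5708, the equation fails at this point, so it cannot hold for every real x for which both sides are defined.
arccos only returns values in [0, π], so arccos(cos(x)) = x holds only for x in that interval, not for all real x.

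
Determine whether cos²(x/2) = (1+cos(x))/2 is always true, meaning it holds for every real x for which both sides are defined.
Claim: cos²(x/2) = (1+cos(x))/2.
Reasoning: Use cos(2θ) = 2cos²θ - 1 with θ = x/2: cos(x) = 2cos²(x/2) - 1. Solving for cos²(x/2) gives (1 + cos(x))/2.
So the two sides agree for every real x for which both sides are defined.

Conclusion: Yes, this is an identity.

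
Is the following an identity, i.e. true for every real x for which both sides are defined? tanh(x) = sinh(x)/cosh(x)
Claim: tanh(x) = sinh(x)/cosh(x).
Reasoning: tanh(x) is defined as sinh(x)/cosh(x) = (e^x - e^-x)/(e^x + e^-x); cosh(x) ≥ 1 is never zero, so this holds for every real x.
So the two sides agree for every real x for which both sides are defined.

Conclusion: Yes, this is an identity.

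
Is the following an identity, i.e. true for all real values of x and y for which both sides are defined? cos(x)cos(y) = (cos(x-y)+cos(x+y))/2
Yes, this is an identity.

Claim: cos(x)cos(y) = (cos(x-y)+cos(x+y))/2.
Reasoning: cos(x-y) = cos(x)cos(y) + sin(x)sin(y) and cos(x+y) = cos(x)cos(y) - sin(x)sin(y). Adding, cos(x-y) + cos(x+y) = 2cos(x)cos(y); divide by 2.
So the two sides agree for all real values of x and y for which both sides are defined.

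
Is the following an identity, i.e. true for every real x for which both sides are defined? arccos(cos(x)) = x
No, this is NOT an identity.

Claim: arccos(cos(x)) = x.
Test a specific point where both sides are defined: x = -π/3.
LHS = arccos(cos(x)) ≈ 1.0472
RHS = x ≈ -1.0472
Since 1.0472 ≠ -1.0472, the equation fails at this point, so it cannot hold for every real x for which both sides are defined.
arccos only returns values in [0, π], so arccos(cos(x)) = x holds only for x in that interval, not for all real x.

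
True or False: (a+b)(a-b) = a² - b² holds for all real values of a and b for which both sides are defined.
True.

Claim: (a+b)(a-b) = a² - b².
Reasoning: Expand: (a+b)(a-b) = a² - ab + ba - b² = a² - b² (the cross terms cancel).
So the two sides agree for all real values of a and b for which both sides are defined.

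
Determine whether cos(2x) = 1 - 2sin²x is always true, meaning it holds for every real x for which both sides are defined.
Yes, this is an identity.

Claim: cos(2x) = 1 - 2sin²x.
Reasoning: cos(2x) = cos²x - sin²x. Replace cos²x by 1 - sin²x: (1 - sin²x) - sin²x = 1 - 2sin²x.
So the two sides agree for every real x for which both sides are defined.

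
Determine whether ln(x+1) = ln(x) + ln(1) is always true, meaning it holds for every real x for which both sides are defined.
No, this is NOT an identity.

Claim: ln(x+1) = ln(x) + ln(1).
Test a specific point where both sides are defined: x = 1/2.
LHS = ln(x+1) ≈ 0.4055
RHS = ln(x) + ln(1) ≈ -0.6931
Since 0.4055 ≠ -0.6931, the equation fails at this point, so it cannot hold for every real x for which both sides are defined.
ln(1) = 0, so the right side is just ln(x), which differs from ln(x+1).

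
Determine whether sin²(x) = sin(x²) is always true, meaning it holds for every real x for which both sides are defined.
No, this is NOT an identity.

Claim: sin²(x) = sin(x²).
Test a specific point where both sides are defined: x = -π/6.
LHS = sin²(x) ≈ 0.2500
RHS = sin(x²) ≈ 0.2707
Since 0.2500 ≠ 0.2707, the equation fails at this point, so it cannot hold for every real x for which both sides are defined.
sin²(x) means (sin x)², squaring the output; sin(x²) squares the input. These are different functions.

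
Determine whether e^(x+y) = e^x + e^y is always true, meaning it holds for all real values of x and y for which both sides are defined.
Claim: e^(x+y) = e^x + e^y.
Test a specific point where both sides are defined: x = 3, y = 5.
LHS = e^(x+y) ≈ 2980.9580
RHS = e^x + e^y ≈ 168.4987
Since 2980.9580 ≠ 168.4987, the equation fails at this point, so it cannot hold for all real values of x and y for which both sides are defined.
The correct rule is e^(x+y) = e^x · e^y (a product, not a sum).

Conclusion: No, this is NOT an identity.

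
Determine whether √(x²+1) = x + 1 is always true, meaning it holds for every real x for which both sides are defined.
No, this is NOT an identity.

Claim: √(x²+1) = x + 1.
Test a specific point where both sides are defined: x = 3.
LHS = √(x²+1) ≈ 3.1623
RHS = x + 1 ≈ 4.0000
Since 3.1623 ≠ 4.0000, the equation fails at this point, so it cannot hold for every real x for which both sides are defined.
(x+1)² = x² + 2x + 1 ≠ x² + 1 unless x = 0.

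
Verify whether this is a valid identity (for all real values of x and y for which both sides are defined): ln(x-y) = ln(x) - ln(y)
Claim: ln(x-y) = ln(x) - ln(y).
Test a specific point where both sides are defined: x = 4, y = 3.
LHS = ln(x-y) ≈ 0.0000
RHS = ln(x) - ln(y) ≈ 0.2877
Since 0.0000 ≠ 0.2877, the equation fails at this point, so it cannot hold for all real values of x and y for which both sides are defined.
ln(x) - ln(y) = ln(x/y), not ln(x-y).

Conclusion: No, this is NOT an identity.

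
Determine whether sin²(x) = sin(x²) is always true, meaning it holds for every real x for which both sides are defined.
No, this is NOT an identity.

Claim: sin²(x) = sin(x²).
Test a specific point where both sides are defined: x = -π/2.
LHS = sin²(x) ≈ 1.0000
RHS = sin(x²) ≈ 0.6243
Since 1.0000 ≠ 0.6243, the equation fails at this point, so it cannot hold for every real x for which both sides are defined.
sin²(x) means (sin x)², squaring the output; sin(x²) squares the input. These are different functions.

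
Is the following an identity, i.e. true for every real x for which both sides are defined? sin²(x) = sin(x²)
No, this is NOT an identity.

Claim: sin²(x) = sin(x²).
Test a specific point where both sides are defined: x = π/4.
LHS = sin²(x) ≈ 0.5000
RHS = sin(x²) ≈ 0.5785
Since 0.5000 ≠ 0.5785, the equation fails at this point, so it cannot hold for every real x for which both sides are defined.
sin²(x) means (sin x)², squaring the output; sin(x²) squares the input. These are different functions.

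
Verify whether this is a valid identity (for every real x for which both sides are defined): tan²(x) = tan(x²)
Claim: tan²(x) = tan(x²).
Test a specific point where both sides are defined: x = -π/3.
LHS = tan²(x) ≈ 3.0000
RHS = tan(x²) ≈ 1.9485
Since 3.0000 ≠ 1.9485, the equation fails at this point, so it cannot hold for every real x for which both sides are defined.
tan²(x) means (tan x)², squaring the output; tan(x²) squares the input. These are different functions.

Conclusion: No, this is NOT an identity.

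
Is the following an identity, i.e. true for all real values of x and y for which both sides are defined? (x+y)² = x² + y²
Claim: (x+y)² = x² + y².
Test a specific point where both sides are defined: x = 1/2, y = 3/2.
LHS = (x+y)² ≈ 4.0000
RHS = x² + y² ≈ 2.5000
Since 4.0000 ≠ 2.5000, the equation fails at this point, so it cannot hold for all real values of x and y for which both sides are defined.
The correct expansion is (x+y)² = x² + 2xy + y²; the cross term 2xy is missing.

Conclusion: No, this is NOT an identity.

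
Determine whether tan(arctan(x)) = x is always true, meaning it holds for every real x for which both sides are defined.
Yes, this is an identity.

Claim: tan(arctan(x)) = x.
Reasoning: For every real x, arctan(x) is by definition the angle in (-π/2, π/2) whose tangent equals x. Taking the tangent of that angle returns x.
So the two sides agree for every real x for which both sides are defined.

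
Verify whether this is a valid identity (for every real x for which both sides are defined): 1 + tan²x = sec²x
Yes, this is an identity.

Claim: 1 + tan²x = sec²x.
Reasoning: Start from sin²x + cos²x = 1 and divide every term by cos²x (allowed wherever tan x and sec x are defined): tan²x + 1 = 1/cos²x = sec²x.
So the two sides agree for every real x for which both sides are defined.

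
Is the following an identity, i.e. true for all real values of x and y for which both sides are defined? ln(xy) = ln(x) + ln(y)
Yes, this is an identity.

Claim: ln(xy) = ln(x) + ln(y).
Reasoning: Both sides are simultaneously defined only when x, y > 0. Write x = e^p, y = e^q (p = ln x, q = ln y). Then xy = e^p · e^q = e^(p+q), so ln(xy) = p + q = ln(x) + ln(y).
So the two sides agree for all real values of x and y for which both sides are defined.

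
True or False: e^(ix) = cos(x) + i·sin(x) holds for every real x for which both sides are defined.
Claim: e^(ix) = cos(x) + i·sin(x).
Reasoning: Euler's formula. Expand e^(ix) = Σ (ix)^k / k!. Since i² = -1, the even-k terms are Σ (-1)^m x^(2m)/(2m)! = cos(x) and the odd-k terms are i · Σ (-1)^m x^(2m+1)/(2m+1)! = i·sin(x).
So the two sides agree for every real x for which both sides are defined.

Conclusion: True.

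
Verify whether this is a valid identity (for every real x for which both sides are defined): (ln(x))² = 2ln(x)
Claim: (ln(x))² = 2ln(x).
Test a specific point where both sides are defined: x = 3/2.
LHS = (ln(x))² ≈ 0.1644
RHS = 2ln(x) ≈ 0.8109
Since 0.1644 ≠ 0.8109, the equation fails at this point, so it cannot hold for every real x for which both sides are defined.
2ln(x) equals ln(x²), which is not the same as (ln x)².

Conclusion: No, this is NOT an identity.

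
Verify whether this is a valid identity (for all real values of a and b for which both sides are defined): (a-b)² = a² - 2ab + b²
Claim: (a-b)² = a² - 2ab + b².
Reasoning: Expand: (a-b)² = (a-b)(a-b) = a·a - a·b - b·a + b·b = a² - 2ab + b².
So the two sides agree for all real values of a and b for which both sides are defined.

Conclusion: Yes, this is an identity.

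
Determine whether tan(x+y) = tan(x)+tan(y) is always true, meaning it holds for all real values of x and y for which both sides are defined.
Claim: tan(x+y) = tan(x)+tan(y).
Test a specific point where both sides are defined: x = -π/6, y = π/4.
LHS = tan(x+y) ≈ 0.2679
RHS = tan(x)+tan(y) ≈ 0.4226
Since 0.2679 ≠ 0.4226, the equation fails at this point, so it cannot hold for all real values of x and y for which both sides are defined.
The correct formula is tan(x+y) = (tan(x) + tan(y))/(1 - tan(x)tan(y)).

Conclusion: No, this is NOT an identity.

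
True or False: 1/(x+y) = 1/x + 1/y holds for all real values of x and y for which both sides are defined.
Claim: 1/(x+y) = 1/x + 1/y.
Test a specific point where both sides are defined: x = 1/2, y = 1/2.
LHS = 1/(x+y) ≈ 1.0000
RHS = 1/x + 1/y ≈ 4.0000
Since 1.0000 ≠ 4.0000, the equation fails at this point, so it cannot hold for all real values of x and y for which both sides are defined.
1/x + 1/y = (x+y)/(xy), which is not 1/(x+y).

Conclusion: False.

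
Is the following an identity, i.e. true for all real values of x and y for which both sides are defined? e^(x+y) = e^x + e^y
Claim: e^(x+y) = e^x + e^y.
Test a specific point where both sides are defined: x = -3, y = 1/2.
LHS = e^(x+y) ≈ 0.0821
RHS = e^x + e^y ≈ 1.6985
Since 0.0821 ≠ 1.6985, the equation fails at this point, so it cannot hold for all real values of x and y for which both sides are defined.
The correct rule is e^(x+y) = e^x · e^y (a product, not a sum).

Conclusion: No, this is NOT an identity.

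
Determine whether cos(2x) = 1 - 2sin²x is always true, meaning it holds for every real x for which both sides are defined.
Yes, this is an identity.

Claim: cos(2x) = 1 - 2sin²x.
Reasoning: cos(2x) = cos²x - sin²x. Replace cos²x by 1 - sin²x: (1 - sin²x) - sin²x = 1 - 2sin²x.
So the two sides agree for every real x for which both sides are defined.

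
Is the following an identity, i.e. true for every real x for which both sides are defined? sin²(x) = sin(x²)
No, this is NOT an identity.

Claim: sin²(x) = sin(x²).
Test a specific point where both sides are defined: x = -π/4.
LHS = sin²(x) ≈ 0.5000
RHS = sin(x²) ≈ 0.5785
Since 0.5000 ≠ 0.5785, the equation fails at this point, so it cannot hold for every real x for which both sides are defined.
sin²(x) means (sin x)², squaring the output; sin(x²) squares the input. These are different functions.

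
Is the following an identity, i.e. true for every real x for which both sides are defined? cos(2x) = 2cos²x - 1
Yes, this is an identity.

Claim: cos(2x) = 2cos²x - 1.
Reasoning: cos(2x) = cos²x - sin²x. Replace sin²x by 1 - cos²x: cos²x - (1 - cos²x) = 2cos²x - 1.
So the two sides agree for every real x for which both sides are defined.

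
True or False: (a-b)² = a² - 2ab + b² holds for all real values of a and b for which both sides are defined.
True.

Claim: (a-b)² = a² - 2ab + b².
Reasoning: Expand: (a-b)² = (a-b)(a-b) = a·a - a·b - b·a + b·b = a² - 2ab + b².
So the two sides agree for all real values of a and b for which both sides are defined.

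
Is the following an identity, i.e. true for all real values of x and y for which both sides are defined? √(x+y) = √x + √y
Claim: √(x+y) = √x + √y.
Test a specific point where both sides are defined: x = 2, y = 2.
LHS = √(x+y) ≈ 2.0000
RHS = √x + √y ≈ 2.8284
Since 2.0000 ≠ 2.8284, the equation fails at this point, so it cannot hold for all real values of x and y for which both sides are defined.
Squaring the right side gives x + 2√(xy) + y, not x + y.

Conclusion: No, this is NOT an identity.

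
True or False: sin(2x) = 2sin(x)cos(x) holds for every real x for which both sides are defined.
Claim: sin(2x) = 2sin(x)cos(x).
Reasoning: Put y = x in the addition formula sin(x+y) = sin(x)cos(y) + cos(x)sin(y): sin(2x) = sin(x)cos(x) + cos(x)sin(x) = 2sin(x)cos(x).
So the two sides agree for every real x for which both sides are defined.

Conclusion: True.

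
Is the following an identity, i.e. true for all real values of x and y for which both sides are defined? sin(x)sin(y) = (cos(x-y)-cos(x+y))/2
Claim: sin(x)sin(y) = (cos(x-y)-cos(x+y))/2.
Reasoning: cos(x-y) = cos(x)cos(y) + sin(x)sin(y) and cos(x+y) = cos(x)cos(y) - sin(x)sin(y). Subtracting, cos(x-y) - cos(x+y) = 2sin(x)sin(y); divide by 2.
So the two sides agree for all real values of x and y for which both sides are defined.

Conclusion: Yes, this is an identity.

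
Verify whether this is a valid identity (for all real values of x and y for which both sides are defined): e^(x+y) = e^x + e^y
Claim: e^(x+y) = e^x + e^y.
Test a specific point where both sides are defined: x = -2, y = 2.
LHS = e^(x+y) ≈ 1.0000
RHS = e^x + e^y ≈ 7.5244
Since 1.0000 ≠ 7.5244, the equation fails at this point, so it cannot hold for all real values of x and y for which both sides are defined.
The correct rule is e^(x+y) = e^x · e^y (a product, not a sum).

Conclusion: No, this is NOT an identity.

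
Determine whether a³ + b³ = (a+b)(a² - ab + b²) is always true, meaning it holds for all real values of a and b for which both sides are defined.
Yes, this is an identity.

Claim: a³ + b³ = (a+b)(a² - ab + b²).
Reasoning: Expand the right side: (a+b)(a² - ab + b²) = a³ - a²b + ab² + a²b - ab² + b³ = a³ + b³ (the middle terms cancel in pairs).
So the two sides agree for all real values of a and b for which both sides are defined.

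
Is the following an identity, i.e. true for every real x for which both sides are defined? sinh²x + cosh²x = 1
No, this is NOT an identity.

Claim: sinh²x + cosh²x = 1.
Test a specific point where both sides are defined: x = -2.
LHS = sinh²x + cosh²x ≈ 27.3082
RHS = 1 ≈ 1.0000
Since 27.3082 ≠ 1.0000, the equation fails at this point, so it cannot hold for every real x for which both sides are defined.
The correct hyperbolic identity is cosh²x - sinh²x = 1 (a difference); the sum sinh²x + cosh²x equals cosh(2x).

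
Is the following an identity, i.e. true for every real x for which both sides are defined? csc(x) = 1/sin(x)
Claim: csc(x) = 1/sin(x).
Reasoning: csc(x) is by definition the reciprocal of sin(x), wherever sin(x) ≠ 0.
So the two sides agree for every real x for which both sides are defined.

Conclusion: Yes, this is an identity.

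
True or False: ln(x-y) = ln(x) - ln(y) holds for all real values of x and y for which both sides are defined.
False.

Claim: ln(x-y) = ln(x) - ln(y).
Test a specific point where both sides are defined: x = 5, y = 3.
LHS = ln(x-y) ≈ 0.6931
RHS = ln(x) - ln(y) ≈ 0.5108
Since 0.6931 ≠ 0.5108, the equation fails at this point, so it cannot hold for all real values of x and y for which both sides are defined.
ln(x) - ln(y) = ln(x/y), not ln(x-y).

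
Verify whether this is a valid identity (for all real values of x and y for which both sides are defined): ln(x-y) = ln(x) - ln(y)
Claim: ln(x-y) = ln(x) - ln(y).
Test a specific point where both sides are defined: x = 2, y = 3/2.
LHS = ln(x-y) ≈ -0.6931
RHS = ln(x) - ln(y) ≈ 0.2877
Since -0.6931 ≠ 0.2877, the equation fails at this point, so it cannot hold for all real values of x and y for which both sides are defined.
ln(x) - ln(y) = ln(x/y), not ln(x-y).

Conclusion: No, this is NOT an identity.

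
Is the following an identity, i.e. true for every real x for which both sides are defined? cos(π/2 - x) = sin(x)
Yes, this is an identity.

Claim: cos(π/2 - x) = sin(x).
Reasoning: Use cos(u - v) = cos(u)cos(v) + sin(u)sin(v) with u = π/2, v = x: cos(π/2)cos(x) + sin(π/2)sin(x) = 0·cos(x) + 1·sin(x) = sin(x).
So the two sides agree for every real x for which both sides are defined.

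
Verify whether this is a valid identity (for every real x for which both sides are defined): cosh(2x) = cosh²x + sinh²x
Claim: cosh(2x) = cosh²x + sinh²x.
Reasoning: cosh²x = (e^(2x) + 2 + e^(-2x))/4 and sinh²x = (e^(2x) - 2 + e^(-2x))/4. Adding gives (2e^(2x) + 2e^(-2x))/4 = (e^(2x) + e^(-2x))/2 = cosh(2x).
So the two sides agree for every real x for which both sides are defined.

Conclusion: Yes, this is an identity.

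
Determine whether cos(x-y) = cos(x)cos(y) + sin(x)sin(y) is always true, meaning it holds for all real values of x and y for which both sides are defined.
Claim: cos(x-y) = cos(x)cos(y) + sin(x)sin(y).
Reasoning: Replace y by -y in cos(x+y) = cos(x)cos(y) - sin(x)sin(y) and use cos(-y) = cos(y), sin(-y) = -sin(y): cos(x-y) = cos(x)cos(y) + sin(x)sin(y).
So the two sides agree for all real values of x and y for which both sides are defined.

Conclusion: Yes, this is an identity.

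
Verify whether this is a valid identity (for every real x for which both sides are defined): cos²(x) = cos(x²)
Claim: cos²(x) = cos(x²).
Test a specific point where both sides are defined: x = π/2.
LHS = cos²(x) ≈ 0.0000
RHS = cos(x²) ≈ -0.7812
Since 0.0000 ≠ -0.7812, the equation fails at this point, so it cannot hold for every real x for which both sides are defined.
cos²(x) means (cos x)², squaring the output; cos(x²) squares the input. These are different functions.

Conclusion: No, this is NOT an identity.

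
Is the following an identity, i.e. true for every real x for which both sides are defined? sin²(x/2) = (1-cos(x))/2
Yes, this is an identity.

Claim: sin²(x/2) = (1-cos(x))/2.
Reasoning: Use cos(2θ) = 1 - 2sin²θ with θ = x/2: cos(x) = 1 - 2sin²(x/2). Solving for sin²(x/2) gives (1 - cos(x))/2.
So the two sides agree for every real x for which both sides are defined.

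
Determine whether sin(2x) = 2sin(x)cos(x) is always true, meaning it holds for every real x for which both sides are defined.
Claim: sin(2x) = 2sin(x)cos(x).
Reasoning: Put y = x in the addition formula sin(x+y) = sin(x)cos(y) + cos(x)sin(y): sin(2x) = sin(x)cos(x) + cos(x)sin(x) = 2sin(x)cos(x).
So the two sides agree for every real x for which both sides are defined.

Conclusion: Yes, this is an identity.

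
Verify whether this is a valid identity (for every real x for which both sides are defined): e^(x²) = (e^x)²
Claim: e^(x²) = (e^x)².
Test a specific point where both sides are defined: x = -1.
LHS = e^(x²) ≈ 2.7183
RHS = (e^x)² ≈ 0.1353
Since 2.7183 ≠ 0.1353, the equation fails at this point, so it cannot hold for every real x for which both sides are defined.
(e^x)² = e^(2x), and 2x ≠ x² in general.

Conclusion: No, this is NOT an identity.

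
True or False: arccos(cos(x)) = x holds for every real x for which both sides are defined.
False.

Claim: arccos(cos(x)) = x.
Test a specific point where both sides are defined: x = -π/6.
LHS = arccos(cos(x)) ≈ 0.5236
RHS = x ≈ -0.5236
Since 0.5236 ≠ -0.5236, the equation fails at this point, so it cannot hold for every real x for which both sides are defined.
arccos only returns values in [0, π], so arccos(cos(x)) = x holds only for x in that interval, not for all real x.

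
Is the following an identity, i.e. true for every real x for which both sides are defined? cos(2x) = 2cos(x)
Claim: cos(2x) = 2cos(x).
Test a specific point where both sides are defined: x = -π/3.
LHS = cos(2x) ≈ -0.5000
RHS = 2cos(x) ≈ 1.0000
Since -0.5000 ≠ 1.0000, the equation fails at this point, so it cannot hold for every real x for which both sides are defined.
The correct double-angle formula is cos(2x) = cos²x - sin²x.

Conclusion: No, this is NOT an identity.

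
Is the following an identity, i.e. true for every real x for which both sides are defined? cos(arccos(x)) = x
Claim: cos(arccos(x)) = x.
Reasoning: For -1 ≤ x ≤ 1 (where arccos is defined), arccos(x) is by definition an angle whose cosine equals x. Taking the cosine of that angle returns x. (Note the other order, arccos(cos x) = x, is NOT an identity.)
So the two sides agree for every real x for which both sides are defined.

Conclusion: Yes, this is an identity.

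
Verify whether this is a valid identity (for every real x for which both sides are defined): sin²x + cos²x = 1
Yes, this is an identity.

Claim: sin²x + cos²x = 1.
Reasoning: The point (cos x, sin x) lies on the unit circle X² + Y² = 1, so cos²x + sin²x = 1 for every real x.
So the two sides agree for every real x for which both sides are defined.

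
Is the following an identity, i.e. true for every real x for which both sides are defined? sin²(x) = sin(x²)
Claim: sin²(x) = sin(x²).
Test a specific point where both sides are defined: x = π/3.
LHS = sin²(x) ≈ 0.7500
RHS = sin(x²) ≈ 0.8897
Since 0.7500 ≠ 0.8897, the equation fails at this point, so it cannot hold for every real x for which both sides are defined.
sin²(x) means (sin x)², squaring the output; sin(x²) squares the input. These are different functions.

Conclusion: No, this is NOT an identity.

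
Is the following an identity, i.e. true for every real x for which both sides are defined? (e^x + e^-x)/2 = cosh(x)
Claim: (e^x + e^-x)/2 = cosh(x).
Reasoning: This is exactly the definition of the hyperbolic cosine: cosh(x) := (e^x + e^-x)/2.
So the two sides agree for every real x for which both sides are defined.

Conclusion: Yes, this is an identity.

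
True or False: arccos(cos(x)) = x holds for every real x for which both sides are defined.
Claim: arccos(cos(x)) = x.
Test a specific point where both sides are defined: x = -π/4.
LHS = arccos(cos(x)) ≈ 0.7854
RHS = x ≈ -0.7854
Since 0.7854 ≠ -0.7854, the equation fails at this point, so it cannot hold for every real x for which both sides are defined.
arccos only returns values in [0, π], so arccos(cos(x)) = x holds only for x in that interval, not for all real x.

Conclusion: False.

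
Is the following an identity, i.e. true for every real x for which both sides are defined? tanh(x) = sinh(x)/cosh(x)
Claim: tanh(x) = sinh(x)/cosh(x).
Reasoning: tanh(x) is defined as sinh(x)/cosh(x) = (e^x - e^-x)/(e^x + e^-x); cosh(x) ≥ 1 is never zero, so this holds for every real x.
So the two sides agree for every real x for which both sides are defined.

Conclusion: Yes, this is an identity.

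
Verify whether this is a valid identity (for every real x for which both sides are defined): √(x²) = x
Claim: √(x²) = x.
Test a specific point where both sides are defined: x = -3.
LHS = √(x²) ≈ 3.0000
RHS = x ≈ -3.0000
Since 3.0000 ≠ -3.0000, the equation fails at this point, so it cannot hold for every real x for which both sides are defined.
√(x²) = |x|, which differs from x whenever x < 0 (both sides are defined for every real x).

Conclusion: No, this is NOT an identity.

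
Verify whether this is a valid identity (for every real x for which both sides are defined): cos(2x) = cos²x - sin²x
Yes, this is an identity.

Claim: cos(2x) = cos²x - sin²x.
Reasoning: Put y = x in the addition formula cos(x+y) = cos(x)cos(y) - sin(x)sin(y): cos(2x) = cos²x - sin²x.
So the two sides agree for every real x for which both sides are defined.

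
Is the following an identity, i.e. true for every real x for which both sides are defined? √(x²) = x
No, this is NOT an identity.

Claim: √(x²) = x.
Test a specific point where both sides are defined: x = -2.
LHS = √(x²) ≈ 2.0000
RHS = x ≈ -2.0000
Since 2.0000 ≠ -2.0000, the equation fails at this point, so it cannot hold for every real x for which both sides are defined.
√(x²) = |x|, which differs from x whenever x < 0 (both sides are defined for every real x).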